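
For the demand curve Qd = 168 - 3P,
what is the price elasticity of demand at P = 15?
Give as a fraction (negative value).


dQ/dP = -3
At P = 15: Q = 168 - 3*15 = 123
E = (dQ/dP)(P/Q) = (-3)(15/123) = -15/41

-15/41


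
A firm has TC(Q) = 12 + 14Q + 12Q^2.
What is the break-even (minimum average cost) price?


AC(Q) = 12/Q + 14 + 12Q
To minimize: dAC/dQ = -12/Q^2 + 12 = 0
Q^2 = 12/12 = 1
Q* = 1
Min AC = 12/1 + 14 + 12*1
Min AC = 12 + 14 + 12 = 38

38


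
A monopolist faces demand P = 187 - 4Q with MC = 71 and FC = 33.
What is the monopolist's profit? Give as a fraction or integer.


MR = MC: 187 - 8Q = 71
Q* = 29/2
P* = 187 - 4*29/2 = 129
Profit = (P* - MC)*Q* - FC
= (129 - 71)*29/2 - 33
= 58*29/2 - 33
= 841 - 33 = 808

808


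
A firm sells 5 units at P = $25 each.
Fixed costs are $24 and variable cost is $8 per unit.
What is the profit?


Total Revenue = P * Q = 25 * 5 = $125
Total Cost = FC + VC*Q = 24 + 8*5 = $64
Profit = TR - TC = 125 - 64 = $61

$61


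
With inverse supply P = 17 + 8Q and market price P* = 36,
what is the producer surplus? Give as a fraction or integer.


Minimum supply price (at Q=0): P_min = 17
Quantity supplied at P* = 36:
Q* = (36 - 17)/8 = 19/8
PS = (1/2) * Q* * (P* - P_min)
PS = (1/2) * 19/8 * (36 - 17)
PS = (1/2) * 19/8 * 19 = 361/16

361/16


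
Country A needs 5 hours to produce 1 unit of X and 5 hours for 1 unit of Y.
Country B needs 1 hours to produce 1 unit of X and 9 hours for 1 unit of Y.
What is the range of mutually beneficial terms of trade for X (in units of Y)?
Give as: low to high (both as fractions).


Opportunity cost of X for Country A = hours_X / hours_Y = 5/5 = 1 units of Y
Opportunity cost of X for Country B = hours_X / hours_Y = 1/9 = 1/9 units of Y
Terms of trade must be between the two opportunity costs.
Range: 1/9 to 1

1/9 to 1


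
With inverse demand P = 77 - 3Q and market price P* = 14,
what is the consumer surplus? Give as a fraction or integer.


Maximum willingness to pay (at Q=0): P_max = 77
Quantity demanded at P* = 14:
Q* = (77 - 14)/3 = 21
CS = (1/2) * Q* * (P_max - P*)
CS = (1/2) * 21 * (77 - 14)
CS = (1/2) * 21 * 63 = 1323/2

1323/2


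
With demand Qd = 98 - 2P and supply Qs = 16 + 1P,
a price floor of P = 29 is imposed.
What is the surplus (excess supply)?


At P = 29:
Qd = 98 - 2*29 = 40
Qs = 16 + 1*29 = 45
Surplus = Qs - Qd = 45 - 40 = 5

5


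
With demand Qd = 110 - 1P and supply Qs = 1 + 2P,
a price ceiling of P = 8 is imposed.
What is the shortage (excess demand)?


At P = 8:
Qd = 110 - 1*8 = 102
Qs = 1 + 2*8 = 17
Shortage = Qd - Qs = 102 - 17 = 85

85


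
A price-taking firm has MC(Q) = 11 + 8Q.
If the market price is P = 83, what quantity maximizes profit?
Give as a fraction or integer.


In perfect competition, profit is maximized where P = MC.
83 = 11 + 8Q
72 = 8Q
Q* = 72/8 = 9

9


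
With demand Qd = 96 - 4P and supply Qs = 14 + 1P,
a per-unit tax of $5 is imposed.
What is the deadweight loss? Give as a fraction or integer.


Pre-tax equilibrium quantity: Q* = 152/5
Post-tax equilibrium quantity: Q_tax = 132/5
Reduction in quantity: Q* - Q_tax = 4
DWL = (1/2) * tax * (Q* - Q_tax)
DWL = (1/2) * 5 * 4 = 10

10


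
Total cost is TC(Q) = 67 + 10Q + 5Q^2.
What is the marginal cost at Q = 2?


MC = dTC/dQ = 10 + 2*5*Q
At Q = 2:
MC = 10 + 10*2
MC = 10 + 20 = 30

30


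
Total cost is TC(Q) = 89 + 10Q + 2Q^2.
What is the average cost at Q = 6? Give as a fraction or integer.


TC(6) = 89 + 10*6 + 2*6^2
TC(6) = 89 + 60 + 72 = 221
AC = TC/Q = 221/6 = 221/6

221/6


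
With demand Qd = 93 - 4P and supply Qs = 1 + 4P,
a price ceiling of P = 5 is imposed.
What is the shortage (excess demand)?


At P = 5:
Qd = 93 - 4*5 = 73
Qs = 1 + 4*5 = 21
Shortage = Qd - Qs = 73 - 21 = 52

52


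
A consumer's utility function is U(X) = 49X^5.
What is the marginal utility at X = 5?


MU = dU/dX = 49*5*X^(5-1)
MU = 245*X^4
At X = 5:
MU = 245 * 5^4
MU = 245 * 625 = 153125

153125


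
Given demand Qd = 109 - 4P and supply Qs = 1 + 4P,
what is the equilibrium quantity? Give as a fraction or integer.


First find equilibrium price:
109 - 4P = 1 + 4P
P* = 108/8 = 27/2
Then substitute into demand:
Q* = 109 - 4 * 27/2 = 55

55


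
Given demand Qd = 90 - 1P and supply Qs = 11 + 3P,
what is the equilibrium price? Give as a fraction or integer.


At equilibrium, Qd = Qs.
90 - 1P = 11 + 3P
90 - 11 = 1P + 3P
79 = 4P
P* = 79/4 = 79/4

79/4


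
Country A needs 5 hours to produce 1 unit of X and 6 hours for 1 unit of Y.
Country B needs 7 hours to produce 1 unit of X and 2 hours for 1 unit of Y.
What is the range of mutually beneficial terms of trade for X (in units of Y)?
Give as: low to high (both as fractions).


Opportunity cost of X for Country A = hours_X / hours_Y = 5/6 = 5/6 units of Y
Opportunity cost of X for Country B = hours_X / hours_Y = 7/2 = 7/2 units of Y
Terms of trade must be between the two opportunity costs.
Range: 5/6 to 7/2

5/6 to 7/2


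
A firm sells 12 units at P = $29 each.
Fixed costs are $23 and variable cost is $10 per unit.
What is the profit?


Total Revenue = P * Q = 29 * 12 = $348
Total Cost = FC + VC*Q = 23 + 10*12 = $143
Profit = TR - TC = 348 - 143 = $205

$205


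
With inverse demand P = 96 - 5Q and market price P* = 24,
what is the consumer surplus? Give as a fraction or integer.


Maximum willingness to pay (at Q=0): P_max = 96
Quantity demanded at P* = 24:
Q* = (96 - 24)/5 = 72/5
CS = (1/2) * Q* * (P_max - P*)
CS = (1/2) * 72/5 * (96 - 24)
CS = (1/2) * 72/5 * 72 = 2592/5

2592/5


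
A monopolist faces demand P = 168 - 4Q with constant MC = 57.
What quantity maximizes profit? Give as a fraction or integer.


TR = P*Q = (168 - 4Q)Q = 168Q - 4Q^2
MR = dTR/dQ = 168 - 8Q
Set MR = MC:
168 - 8Q = 57
111 = 8Q
Q* = 111/8 = 111/8

111/8


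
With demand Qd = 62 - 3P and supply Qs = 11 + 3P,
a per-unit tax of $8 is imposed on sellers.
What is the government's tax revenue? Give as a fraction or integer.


With tax on sellers, new supply: Qs' = 11 + 3(P - 8)
= 3P - 13
New equilibrium quantity:
Q_new = 49/2
Tax revenue = tax * Q_new = 8 * 49/2 = 196

196


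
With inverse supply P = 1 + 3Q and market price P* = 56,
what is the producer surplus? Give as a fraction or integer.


Minimum supply price (at Q=0): P_min = 1
Quantity supplied at P* = 56:
Q* = (56 - 1)/3 = 55/3
PS = (1/2) * Q* * (P* - P_min)
PS = (1/2) * 55/3 * (56 - 1)
PS = (1/2) * 55/3 * 55 = 3025/6

3025/6


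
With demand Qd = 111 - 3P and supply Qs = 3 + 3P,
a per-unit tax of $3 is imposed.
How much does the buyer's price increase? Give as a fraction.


With a per-unit tax, the buyer's price increase depends on relative slopes.
Supply slope: d = 3, Demand slope: b = 3
Buyer's price increase = d * tax / (b + d)
= 3 * 3 / (3 + 3)
= 9 / 6 = 3/2

3/2


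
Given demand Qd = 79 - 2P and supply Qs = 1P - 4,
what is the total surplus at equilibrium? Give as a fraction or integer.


Find equilibrium: 79 - 2P = 1P - 4
79 + 4 = 3P
P* = 83/3 = 83/3
Q* = 1*83/3 - 4 = 71/3
Inverse demand: P = 79/2 - Q/2, so P_max = 79/2
Inverse supply: P = 4 + Q/1, so P_min = 4
CS = (1/2) * 71/3 * (79/2 - 83/3) = 5041/36
PS = (1/2) * 71/3 * (83/3 - 4) = 5041/18
TS = CS + PS = 5041/36 + 5041/18 = 5041/12

5041/12


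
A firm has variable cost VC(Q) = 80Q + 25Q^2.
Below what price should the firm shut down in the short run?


AVC(Q) = VC(Q)/Q = 80 + 25Q
AVC is increasing in Q, so minimum AVC is at Q -> 0+.
Min AVC = 80
The firm should shut down if P < 80.

80


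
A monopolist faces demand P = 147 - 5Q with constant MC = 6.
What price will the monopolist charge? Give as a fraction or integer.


MR = 147 - 10Q
Set MR = MC: 147 - 10Q = 6
Q* = 141/10
Substitute into demand:
P* = 147 - 5*141/10 = 153/2

153/2


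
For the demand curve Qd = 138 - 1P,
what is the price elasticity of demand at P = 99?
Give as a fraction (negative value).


dQ/dP = -1
At P = 99: Q = 138 - 1*99 = 39
E = (dQ/dP)(P/Q) = (-1)(99/39) = -33/13

-33/13


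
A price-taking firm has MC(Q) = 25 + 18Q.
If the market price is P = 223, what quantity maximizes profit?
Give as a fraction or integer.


In perfect competition, profit is maximized where P = MC.
223 = 25 + 18Q
198 = 18Q
Q* = 198/18 = 11

11


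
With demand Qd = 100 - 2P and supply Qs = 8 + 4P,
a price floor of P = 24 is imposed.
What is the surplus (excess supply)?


At P = 24:
Qd = 100 - 2*24 = 52
Qs = 8 + 4*24 = 104
Surplus = Qs - Qd = 104 - 52 = 52

52


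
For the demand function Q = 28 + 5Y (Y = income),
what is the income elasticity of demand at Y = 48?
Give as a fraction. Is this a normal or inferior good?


dQ/dY = 5
At Y = 48: Q = 28 + 5*48 = 268
Ey = (dQ/dY)(Y/Q) = 5 * 48 / 268 = 60/67
Since Ey > 0, this is a normal good.

60/67 (normal good)


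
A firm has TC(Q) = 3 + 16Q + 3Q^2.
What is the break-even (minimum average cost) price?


AC(Q) = 3/Q + 16 + 3Q
To minimize: dAC/dQ = -3/Q^2 + 3 = 0
Q^2 = 3/3 = 1
Q* = 1
Min AC = 3/1 + 16 + 3*1
Min AC = 3 + 16 + 3 = 22

22


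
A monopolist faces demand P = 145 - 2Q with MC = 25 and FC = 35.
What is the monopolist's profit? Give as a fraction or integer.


MR = MC: 145 - 4Q = 25
Q* = 30
P* = 145 - 2*30 = 85
Profit = (P* - MC)*Q* - FC
= (85 - 25)*30 - 35
= 60*30 - 35
= 1800 - 35 = 1765

1765


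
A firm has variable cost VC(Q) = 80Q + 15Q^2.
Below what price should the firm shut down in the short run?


AVC(Q) = VC(Q)/Q = 80 + 15Q
AVC is increasing in Q, so minimum AVC is at Q -> 0+.
Min AVC = 80
The firm should shut down if P < 80.

80


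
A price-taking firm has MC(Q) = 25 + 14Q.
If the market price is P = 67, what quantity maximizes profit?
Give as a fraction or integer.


In perfect competition, profit is maximized where P = MC.
67 = 25 + 14Q
42 = 14Q
Q* = 42/14 = 3

3


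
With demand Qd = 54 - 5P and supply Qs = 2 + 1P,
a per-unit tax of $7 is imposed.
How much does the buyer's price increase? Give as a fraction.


With a per-unit tax, the buyer's price increase depends on relative slopes.
Supply slope: d = 1, Demand slope: b = 5
Buyer's price increase = d * tax / (b + d)
= 1 * 7 / (5 + 1)
= 7 / 6 = 7/6

7/6


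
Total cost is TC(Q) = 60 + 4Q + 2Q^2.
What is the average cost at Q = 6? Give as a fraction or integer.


TC(6) = 60 + 4*6 + 2*6^2
TC(6) = 60 + 24 + 72 = 156
AC = TC/Q = 156/6 = 26

26


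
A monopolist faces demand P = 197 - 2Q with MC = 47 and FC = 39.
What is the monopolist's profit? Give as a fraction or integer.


MR = MC: 197 - 4Q = 47
Q* = 75/2
P* = 197 - 2*75/2 = 122
Profit = (P* - MC)*Q* - FC
= (122 - 47)*75/2 - 39
= 75*75/2 - 39
= 5625/2 - 39 = 5547/2

5547/2


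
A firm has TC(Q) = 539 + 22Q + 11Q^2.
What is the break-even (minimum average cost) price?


AC(Q) = 539/Q + 22 + 11Q
To minimize: dAC/dQ = -539/Q^2 + 11 = 0
Q^2 = 539/11 = 49
Q* = 7
Min AC = 539/7 + 22 + 11*7
Min AC = 77 + 22 + 77 = 176

176


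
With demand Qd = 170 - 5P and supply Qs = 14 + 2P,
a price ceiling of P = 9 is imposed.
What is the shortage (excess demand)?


At P = 9:
Qd = 170 - 5*9 = 125
Qs = 14 + 2*9 = 32
Shortage = Qd - Qs = 125 - 32 = 93

93


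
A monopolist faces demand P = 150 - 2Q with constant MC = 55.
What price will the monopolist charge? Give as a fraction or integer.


MR = 150 - 4Q
Set MR = MC: 150 - 4Q = 55
Q* = 95/4
Substitute into demand:
P* = 150 - 2*95/4 = 205/2

205/2


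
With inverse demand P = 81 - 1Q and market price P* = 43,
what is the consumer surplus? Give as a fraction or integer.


Maximum willingness to pay (at Q=0): P_max = 81
Quantity demanded at P* = 43:
Q* = (81 - 43)/1 = 38
CS = (1/2) * Q* * (P_max - P*)
CS = (1/2) * 38 * (81 - 43)
CS = (1/2) * 38 * 38 = 722

722


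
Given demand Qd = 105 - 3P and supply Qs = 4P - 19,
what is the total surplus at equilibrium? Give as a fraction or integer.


Find equilibrium: 105 - 3P = 4P - 19
105 + 19 = 7P
P* = 124/7 = 124/7
Q* = 4*124/7 - 19 = 363/7
Inverse demand: P = 35 - Q/3, so P_max = 35
Inverse supply: P = 19/4 + Q/4, so P_min = 19/4
CS = (1/2) * 363/7 * (35 - 124/7) = 43923/98
PS = (1/2) * 363/7 * (124/7 - 19/4) = 131769/392
TS = CS + PS = 43923/98 + 131769/392 = 43923/56

43923/56


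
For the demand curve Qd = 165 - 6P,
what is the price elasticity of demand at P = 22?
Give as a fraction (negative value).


dQ/dP = -6
At P = 22: Q = 165 - 6*22 = 33
E = (dQ/dP)(P/Q) = (-6)(22/33) = -4

-4


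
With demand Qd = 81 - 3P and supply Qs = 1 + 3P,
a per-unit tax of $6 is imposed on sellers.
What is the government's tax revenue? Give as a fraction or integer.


With tax on sellers, new supply: Qs' = 1 + 3(P - 6)
= 3P - 17
New equilibrium quantity:
Q_new = 32
Tax revenue = tax * Q_new = 6 * 32 = 192

192


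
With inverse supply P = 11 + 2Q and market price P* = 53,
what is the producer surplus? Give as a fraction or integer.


Minimum supply price (at Q=0): P_min = 11
Quantity supplied at P* = 53:
Q* = (53 - 11)/2 = 21
PS = (1/2) * Q* * (P* - P_min)
PS = (1/2) * 21 * (53 - 11)
PS = (1/2) * 21 * 42 = 441

441


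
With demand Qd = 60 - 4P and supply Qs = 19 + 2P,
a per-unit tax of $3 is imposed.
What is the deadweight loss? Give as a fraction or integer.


Pre-tax equilibrium quantity: Q* = 98/3
Post-tax equilibrium quantity: Q_tax = 86/3
Reduction in quantity: Q* - Q_tax = 4
DWL = (1/2) * tax * (Q* - Q_tax)
DWL = (1/2) * 3 * 4 = 6

6


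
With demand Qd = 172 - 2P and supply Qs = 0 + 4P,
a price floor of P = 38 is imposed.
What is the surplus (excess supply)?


At P = 38:
Qd = 172 - 2*38 = 96
Qs = 0 + 4*38 = 152
Surplus = Qs - Qd = 152 - 96 = 56

56


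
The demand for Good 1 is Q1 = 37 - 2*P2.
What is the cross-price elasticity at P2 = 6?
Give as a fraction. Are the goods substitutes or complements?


dQ1/dP2 = -2
At P2 = 6: Q1 = 37 - 2*6 = 25
Exy = (dQ1/dP2)(P2/Q1) = -2 * 6 / 25 = -12/25
Since Exy < 0, the goods are complements.

-12/25 (complements)


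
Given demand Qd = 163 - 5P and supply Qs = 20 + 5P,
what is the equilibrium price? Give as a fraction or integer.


At equilibrium, Qd = Qs.
163 - 5P = 20 + 5P
163 - 20 = 5P + 5P
143 = 10P
P* = 143/10 = 143/10

143/10


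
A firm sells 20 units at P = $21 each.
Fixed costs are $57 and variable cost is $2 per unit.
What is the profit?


Total Revenue = P * Q = 21 * 20 = $420
Total Cost = FC + VC*Q = 57 + 2*20 = $97
Profit = TR - TC = 420 - 97 = $323

$323


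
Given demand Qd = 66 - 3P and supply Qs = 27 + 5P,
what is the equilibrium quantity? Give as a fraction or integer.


First find equilibrium price:
66 - 3P = 27 + 5P
P* = 39/8 = 39/8
Then substitute into demand:
Q* = 66 - 3 * 39/8 = 411/8

411/8


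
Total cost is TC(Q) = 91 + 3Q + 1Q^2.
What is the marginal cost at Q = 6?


MC = dTC/dQ = 3 + 2*1*Q
At Q = 6:
MC = 3 + 2*6
MC = 3 + 12 = 15

15


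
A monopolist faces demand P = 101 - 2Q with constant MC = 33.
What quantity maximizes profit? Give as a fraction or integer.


TR = P*Q = (101 - 2Q)Q = 101Q - 2Q^2
MR = dTR/dQ = 101 - 4Q
Set MR = MC:
101 - 4Q = 33
68 = 4Q
Q* = 68/4 = 17

17


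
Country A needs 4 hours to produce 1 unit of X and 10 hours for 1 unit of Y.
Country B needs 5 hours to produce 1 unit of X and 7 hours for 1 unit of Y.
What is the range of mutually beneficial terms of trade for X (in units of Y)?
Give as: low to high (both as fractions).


Opportunity cost of X for Country A = hours_X / hours_Y = 4/10 = 2/5 units of Y
Opportunity cost of X for Country B = hours_X / hours_Y = 5/7 = 5/7 units of Y
Terms of trade must be between the two opportunity costs.
Range: 2/5 to 5/7

2/5 to 5/7


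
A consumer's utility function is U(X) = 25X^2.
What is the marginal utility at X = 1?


MU = dU/dX = 25*2*X^(2-1)
MU = 50*X^1
At X = 1:
MU = 50 * 1^1
MU = 50 * 1 = 50

50


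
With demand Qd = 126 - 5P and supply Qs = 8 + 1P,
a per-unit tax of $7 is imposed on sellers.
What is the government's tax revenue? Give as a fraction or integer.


With tax on sellers, new supply: Qs' = 8 + 1(P - 7)
= 1 + 1P
New equilibrium quantity:
Q_new = 131/6
Tax revenue = tax * Q_new = 7 * 131/6 = 917/6

917/6


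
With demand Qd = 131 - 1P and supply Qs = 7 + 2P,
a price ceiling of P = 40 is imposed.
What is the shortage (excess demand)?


At P = 40:
Qd = 131 - 1*40 = 91
Qs = 7 + 2*40 = 87
Shortage = Qd - Qs = 91 - 87 = 4

4


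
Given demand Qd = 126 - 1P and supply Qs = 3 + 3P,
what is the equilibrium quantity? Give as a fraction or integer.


First find equilibrium price:
126 - 1P = 3 + 3P
P* = 123/4 = 123/4
Then substitute into demand:
Q* = 126 - 1 * 123/4 = 381/4

381/4


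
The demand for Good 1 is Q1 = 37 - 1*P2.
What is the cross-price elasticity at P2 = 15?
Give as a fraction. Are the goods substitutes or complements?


dQ1/dP2 = -1
At P2 = 15: Q1 = 37 - 1*15 = 22
Exy = (dQ1/dP2)(P2/Q1) = -1 * 15 / 22 = -15/22
Since Exy < 0, the goods are complements.

-15/22 (complements)


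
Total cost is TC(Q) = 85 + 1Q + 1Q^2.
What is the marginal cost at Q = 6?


MC = dTC/dQ = 1 + 2*1*Q
At Q = 6:
MC = 1 + 2*6
MC = 1 + 12 = 13

13


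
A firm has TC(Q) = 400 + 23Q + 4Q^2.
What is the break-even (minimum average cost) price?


AC(Q) = 400/Q + 23 + 4Q
To minimize: dAC/dQ = -400/Q^2 + 4 = 0
Q^2 = 400/4 = 100
Q* = 10
Min AC = 400/10 + 23 + 4*10
Min AC = 40 + 23 + 40 = 103

103


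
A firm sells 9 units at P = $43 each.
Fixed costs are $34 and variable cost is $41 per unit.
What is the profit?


Total Revenue = P * Q = 43 * 9 = $387
Total Cost = FC + VC*Q = 34 + 41*9 = $403
Profit = TR - TC = 387 - 403 = $-16

$-16


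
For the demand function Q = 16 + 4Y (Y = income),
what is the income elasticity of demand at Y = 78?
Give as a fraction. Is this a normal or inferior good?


dQ/dY = 4
At Y = 78: Q = 16 + 4*78 = 328
Ey = (dQ/dY)(Y/Q) = 4 * 78 / 328 = 39/41
Since Ey > 0, this is a normal good.

39/41 (normal good)


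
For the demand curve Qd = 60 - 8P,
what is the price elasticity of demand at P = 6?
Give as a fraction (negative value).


dQ/dP = -8
At P = 6: Q = 60 - 8*6 = 12
E = (dQ/dP)(P/Q) = (-8)(6/12) = -4

-4


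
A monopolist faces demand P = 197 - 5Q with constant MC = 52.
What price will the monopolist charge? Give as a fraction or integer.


MR = 197 - 10Q
Set MR = MC: 197 - 10Q = 52
Q* = 29/2
Substitute into demand:
P* = 197 - 5*29/2 = 249/2

249/2


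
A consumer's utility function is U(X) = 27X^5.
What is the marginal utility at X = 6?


MU = dU/dX = 27*5*X^(5-1)
MU = 135*X^4
At X = 6:
MU = 135 * 6^4
MU = 135 * 1296 = 174960

174960


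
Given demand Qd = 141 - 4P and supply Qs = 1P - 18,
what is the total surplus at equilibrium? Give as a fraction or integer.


Find equilibrium: 141 - 4P = 1P - 18
141 + 18 = 5P
P* = 159/5 = 159/5
Q* = 1*159/5 - 18 = 69/5
Inverse demand: P = 141/4 - Q/4, so P_max = 141/4
Inverse supply: P = 18 + Q/1, so P_min = 18
CS = (1/2) * 69/5 * (141/4 - 159/5) = 4761/200
PS = (1/2) * 69/5 * (159/5 - 18) = 4761/50
TS = CS + PS = 4761/200 + 4761/50 = 4761/40

4761/40


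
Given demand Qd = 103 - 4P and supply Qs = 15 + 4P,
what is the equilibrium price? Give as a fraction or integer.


At equilibrium, Qd = Qs.
103 - 4P = 15 + 4P
103 - 15 = 4P + 4P
88 = 8P
P* = 88/8 = 11

11


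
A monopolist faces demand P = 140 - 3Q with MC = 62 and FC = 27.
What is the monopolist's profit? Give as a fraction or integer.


MR = MC: 140 - 6Q = 62
Q* = 13
P* = 140 - 3*13 = 101
Profit = (P* - MC)*Q* - FC
= (101 - 62)*13 - 27
= 39*13 - 27
= 507 - 27 = 480

480


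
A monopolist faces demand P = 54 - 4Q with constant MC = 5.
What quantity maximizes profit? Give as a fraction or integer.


TR = P*Q = (54 - 4Q)Q = 54Q - 4Q^2
MR = dTR/dQ = 54 - 8Q
Set MR = MC:
54 - 8Q = 5
49 = 8Q
Q* = 49/8 = 49/8

49/8


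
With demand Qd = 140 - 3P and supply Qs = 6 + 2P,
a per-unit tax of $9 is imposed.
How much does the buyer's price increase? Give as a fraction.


With a per-unit tax, the buyer's price increase depends on relative slopes.
Supply slope: d = 2, Demand slope: b = 3
Buyer's price increase = d * tax / (b + d)
= 2 * 9 / (3 + 2)
= 18 / 5 = 18/5

18/5


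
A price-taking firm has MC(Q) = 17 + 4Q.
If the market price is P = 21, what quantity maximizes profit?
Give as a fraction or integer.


In perfect competition, profit is maximized where P = MC.
21 = 17 + 4Q
4 = 4Q
Q* = 4/4 = 1

1


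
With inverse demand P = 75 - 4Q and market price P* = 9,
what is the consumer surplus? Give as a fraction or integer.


Maximum willingness to pay (at Q=0): P_max = 75
Quantity demanded at P* = 9:
Q* = (75 - 9)/4 = 33/2
CS = (1/2) * Q* * (P_max - P*)
CS = (1/2) * 33/2 * (75 - 9)
CS = (1/2) * 33/2 * 66 = 1089/2

1089/2


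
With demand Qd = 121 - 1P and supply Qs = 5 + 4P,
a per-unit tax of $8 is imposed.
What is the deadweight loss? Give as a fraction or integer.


Pre-tax equilibrium quantity: Q* = 489/5
Post-tax equilibrium quantity: Q_tax = 457/5
Reduction in quantity: Q* - Q_tax = 32/5
DWL = (1/2) * tax * (Q* - Q_tax)
DWL = (1/2) * 8 * 32/5 = 128/5

128/5


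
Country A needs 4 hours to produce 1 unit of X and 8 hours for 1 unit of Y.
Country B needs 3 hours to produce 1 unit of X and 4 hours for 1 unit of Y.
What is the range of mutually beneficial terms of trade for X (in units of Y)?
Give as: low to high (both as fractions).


Opportunity cost of X for Country A = hours_X / hours_Y = 4/8 = 1/2 units of Y
Opportunity cost of X for Country B = hours_X / hours_Y = 3/4 = 3/4 units of Y
Terms of trade must be between the two opportunity costs.
Range: 1/2 to 3/4

1/2 to 3/4


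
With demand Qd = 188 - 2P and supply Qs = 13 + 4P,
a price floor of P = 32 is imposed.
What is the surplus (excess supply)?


At P = 32:
Qd = 188 - 2*32 = 124
Qs = 13 + 4*32 = 141
Surplus = Qs - Qd = 141 - 124 = 17

17


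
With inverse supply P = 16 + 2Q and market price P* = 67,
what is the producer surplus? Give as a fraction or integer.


Minimum supply price (at Q=0): P_min = 16
Quantity supplied at P* = 67:
Q* = (67 - 16)/2 = 51/2
PS = (1/2) * Q* * (P* - P_min)
PS = (1/2) * 51/2 * (67 - 16)
PS = (1/2) * 51/2 * 51 = 2601/4

2601/4


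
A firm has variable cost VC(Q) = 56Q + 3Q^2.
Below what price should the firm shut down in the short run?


AVC(Q) = VC(Q)/Q = 56 + 3Q
AVC is increasing in Q, so minimum AVC is at Q -> 0+.
Min AVC = 56
The firm should shut down if P < 56.

56


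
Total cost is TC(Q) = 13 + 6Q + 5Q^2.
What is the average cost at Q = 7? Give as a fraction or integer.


TC(7) = 13 + 6*7 + 5*7^2
TC(7) = 13 + 42 + 245 = 300
AC = TC/Q = 300/7 = 300/7

300/7


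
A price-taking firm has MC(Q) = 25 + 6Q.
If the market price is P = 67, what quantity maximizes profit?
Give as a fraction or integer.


In perfect competition, profit is maximized where P = MC.
67 = 25 + 6Q
42 = 6Q
Q* = 42/6 = 7

7


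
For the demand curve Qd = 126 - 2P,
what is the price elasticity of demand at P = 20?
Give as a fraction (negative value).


dQ/dP = -2
At P = 20: Q = 126 - 2*20 = 86
E = (dQ/dP)(P/Q) = (-2)(20/86) = -20/43

-20/43


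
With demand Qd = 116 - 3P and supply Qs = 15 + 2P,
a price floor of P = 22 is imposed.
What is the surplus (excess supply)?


At P = 22:
Qd = 116 - 3*22 = 50
Qs = 15 + 2*22 = 59
Surplus = Qs - Qd = 59 - 50 = 9

9


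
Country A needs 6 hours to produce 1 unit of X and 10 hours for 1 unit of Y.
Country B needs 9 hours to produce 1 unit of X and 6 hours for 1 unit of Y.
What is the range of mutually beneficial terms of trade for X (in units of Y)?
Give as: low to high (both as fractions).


Opportunity cost of X for Country A = hours_X / hours_Y = 6/10 = 3/5 units of Y
Opportunity cost of X for Country B = hours_X / hours_Y = 9/6 = 3/2 units of Y
Terms of trade must be between the two opportunity costs.
Range: 3/5 to 3/2

3/5 to 3/2


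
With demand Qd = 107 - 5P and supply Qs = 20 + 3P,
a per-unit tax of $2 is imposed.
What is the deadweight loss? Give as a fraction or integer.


Pre-tax equilibrium quantity: Q* = 421/8
Post-tax equilibrium quantity: Q_tax = 391/8
Reduction in quantity: Q* - Q_tax = 15/4
DWL = (1/2) * tax * (Q* - Q_tax)
DWL = (1/2) * 2 * 15/4 = 15/4

15/4


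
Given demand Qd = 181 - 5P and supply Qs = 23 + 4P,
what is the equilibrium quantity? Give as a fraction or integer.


First find equilibrium price:
181 - 5P = 23 + 4P
P* = 158/9 = 158/9
Then substitute into demand:
Q* = 181 - 5 * 158/9 = 839/9

839/9


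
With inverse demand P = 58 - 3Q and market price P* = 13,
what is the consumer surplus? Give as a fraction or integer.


Maximum willingness to pay (at Q=0): P_max = 58
Quantity demanded at P* = 13:
Q* = (58 - 13)/3 = 15
CS = (1/2) * Q* * (P_max - P*)
CS = (1/2) * 15 * (58 - 13)
CS = (1/2) * 15 * 45 = 675/2

675/2


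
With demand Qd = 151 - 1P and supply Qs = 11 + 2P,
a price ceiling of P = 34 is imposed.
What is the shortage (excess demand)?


At P = 34:
Qd = 151 - 1*34 = 117
Qs = 11 + 2*34 = 79
Shortage = Qd - Qs = 117 - 79 = 38

38


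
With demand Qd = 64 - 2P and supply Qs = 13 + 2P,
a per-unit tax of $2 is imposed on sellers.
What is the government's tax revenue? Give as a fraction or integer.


With tax on sellers, new supply: Qs' = 13 + 2(P - 2)
= 9 + 2P
New equilibrium quantity:
Q_new = 73/2
Tax revenue = tax * Q_new = 2 * 73/2 = 73

73


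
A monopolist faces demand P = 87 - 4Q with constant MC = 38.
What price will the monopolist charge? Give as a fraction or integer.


MR = 87 - 8Q
Set MR = MC: 87 - 8Q = 38
Q* = 49/8
Substitute into demand:
P* = 87 - 4*49/8 = 125/2

125/2


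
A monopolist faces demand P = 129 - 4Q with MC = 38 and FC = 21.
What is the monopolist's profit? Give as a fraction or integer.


MR = MC: 129 - 8Q = 38
Q* = 91/8
P* = 129 - 4*91/8 = 167/2
Profit = (P* - MC)*Q* - FC
= (167/2 - 38)*91/8 - 21
= 91/2*91/8 - 21
= 8281/16 - 21 = 7945/16

7945/16


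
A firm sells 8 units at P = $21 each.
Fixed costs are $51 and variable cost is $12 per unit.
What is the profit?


Total Revenue = P * Q = 21 * 8 = $168
Total Cost = FC + VC*Q = 51 + 12*8 = $147
Profit = TR - TC = 168 - 147 = $21

$21


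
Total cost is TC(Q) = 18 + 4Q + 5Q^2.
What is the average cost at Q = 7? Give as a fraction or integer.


TC(7) = 18 + 4*7 + 5*7^2
TC(7) = 18 + 28 + 245 = 291
AC = TC/Q = 291/7 = 291/7

291/7


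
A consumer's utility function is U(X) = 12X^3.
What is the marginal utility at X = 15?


MU = dU/dX = 12*3*X^(3-1)
MU = 36*X^2
At X = 15:
MU = 36 * 15^2
MU = 36 * 225 = 8100

8100


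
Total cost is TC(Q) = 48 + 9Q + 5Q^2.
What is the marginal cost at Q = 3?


MC = dTC/dQ = 9 + 2*5*Q
At Q = 3:
MC = 9 + 10*3
MC = 9 + 30 = 39

39


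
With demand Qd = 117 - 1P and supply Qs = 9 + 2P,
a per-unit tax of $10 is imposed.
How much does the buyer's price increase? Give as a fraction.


With a per-unit tax, the buyer's price increase depends on relative slopes.
Supply slope: d = 2, Demand slope: b = 1
Buyer's price increase = d * tax / (b + d)
= 2 * 10 / (1 + 2)
= 20 / 3 = 20/3

20/3


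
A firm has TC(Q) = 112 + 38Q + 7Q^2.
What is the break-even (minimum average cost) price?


AC(Q) = 112/Q + 38 + 7Q
To minimize: dAC/dQ = -112/Q^2 + 7 = 0
Q^2 = 112/7 = 16
Q* = 4
Min AC = 112/4 + 38 + 7*4
Min AC = 28 + 38 + 28 = 94

94


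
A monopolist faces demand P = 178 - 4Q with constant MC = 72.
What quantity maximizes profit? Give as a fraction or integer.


TR = P*Q = (178 - 4Q)Q = 178Q - 4Q^2
MR = dTR/dQ = 178 - 8Q
Set MR = MC:
178 - 8Q = 72
106 = 8Q
Q* = 106/8 = 53/4

53/4


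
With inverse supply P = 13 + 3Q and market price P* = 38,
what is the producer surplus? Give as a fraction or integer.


Minimum supply price (at Q=0): P_min = 13
Quantity supplied at P* = 38:
Q* = (38 - 13)/3 = 25/3
PS = (1/2) * Q* * (P* - P_min)
PS = (1/2) * 25/3 * (38 - 13)
PS = (1/2) * 25/3 * 25 = 625/6

625/6


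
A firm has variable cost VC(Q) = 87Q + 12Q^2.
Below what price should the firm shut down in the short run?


AVC(Q) = VC(Q)/Q = 87 + 12Q
AVC is increasing in Q, so minimum AVC is at Q -> 0+.
Min AVC = 87
The firm should shut down if P < 87.

87


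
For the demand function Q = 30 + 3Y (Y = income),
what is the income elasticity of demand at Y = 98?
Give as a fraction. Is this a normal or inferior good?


dQ/dY = 3
At Y = 98: Q = 30 + 3*98 = 324
Ey = (dQ/dY)(Y/Q) = 3 * 98 / 324 = 49/54
Since Ey > 0, this is a normal good.

49/54 (normal good)


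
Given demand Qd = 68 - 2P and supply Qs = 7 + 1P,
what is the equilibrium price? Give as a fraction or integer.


At equilibrium, Qd = Qs.
68 - 2P = 7 + 1P
68 - 7 = 2P + 1P
61 = 3P
P* = 61/3 = 61/3

61/3


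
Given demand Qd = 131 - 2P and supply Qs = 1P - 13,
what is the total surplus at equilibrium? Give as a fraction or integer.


Find equilibrium: 131 - 2P = 1P - 13
131 + 13 = 3P
P* = 144/3 = 48
Q* = 1*48 - 13 = 35
Inverse demand: P = 131/2 - Q/2, so P_max = 131/2
Inverse supply: P = 13 + Q/1, so P_min = 13
CS = (1/2) * 35 * (131/2 - 48) = 1225/4
PS = (1/2) * 35 * (48 - 13) = 1225/2
TS = CS + PS = 1225/4 + 1225/2 = 3675/4

3675/4


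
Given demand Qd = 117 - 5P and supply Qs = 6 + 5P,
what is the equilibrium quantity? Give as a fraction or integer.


First find equilibrium price:
117 - 5P = 6 + 5P
P* = 111/10 = 111/10
Then substitute into demand:
Q* = 117 - 5 * 111/10 = 123/2

123/2


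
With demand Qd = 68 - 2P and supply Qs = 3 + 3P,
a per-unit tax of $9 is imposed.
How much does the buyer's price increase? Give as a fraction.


With a per-unit tax, the buyer's price increase depends on relative slopes.
Supply slope: d = 3, Demand slope: b = 2
Buyer's price increase = d * tax / (b + d)
= 3 * 9 / (2 + 3)
= 27 / 5 = 27/5

27/5


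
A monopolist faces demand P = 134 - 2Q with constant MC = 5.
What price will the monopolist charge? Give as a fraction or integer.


MR = 134 - 4Q
Set MR = MC: 134 - 4Q = 5
Q* = 129/4
Substitute into demand:
P* = 134 - 2*129/4 = 139/2

139/2


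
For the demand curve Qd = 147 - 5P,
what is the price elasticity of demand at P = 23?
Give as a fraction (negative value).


dQ/dP = -5
At P = 23: Q = 147 - 5*23 = 32
E = (dQ/dP)(P/Q) = (-5)(23/32) = -115/32

-115/32


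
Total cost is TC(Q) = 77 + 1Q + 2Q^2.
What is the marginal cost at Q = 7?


MC = dTC/dQ = 1 + 2*2*Q
At Q = 7:
MC = 1 + 4*7
MC = 1 + 28 = 29

29


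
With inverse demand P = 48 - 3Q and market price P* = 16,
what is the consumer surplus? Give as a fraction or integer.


Maximum willingness to pay (at Q=0): P_max = 48
Quantity demanded at P* = 16:
Q* = (48 - 16)/3 = 32/3
CS = (1/2) * Q* * (P_max - P*)
CS = (1/2) * 32/3 * (48 - 16)
CS = (1/2) * 32/3 * 32 = 512/3

512/3


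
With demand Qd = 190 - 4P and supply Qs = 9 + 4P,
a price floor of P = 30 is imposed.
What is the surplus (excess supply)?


At P = 30:
Qd = 190 - 4*30 = 70
Qs = 9 + 4*30 = 129
Surplus = Qs - Qd = 129 - 70 = 59

59


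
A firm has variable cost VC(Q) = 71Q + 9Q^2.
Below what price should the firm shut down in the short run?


AVC(Q) = VC(Q)/Q = 71 + 9Q
AVC is increasing in Q, so minimum AVC is at Q -> 0+.
Min AVC = 71
The firm should shut down if P < 71.

71


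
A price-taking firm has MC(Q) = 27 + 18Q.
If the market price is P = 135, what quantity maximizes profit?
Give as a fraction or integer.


In perfect competition, profit is maximized where P = MC.
135 = 27 + 18Q
108 = 18Q
Q* = 108/18 = 6

6


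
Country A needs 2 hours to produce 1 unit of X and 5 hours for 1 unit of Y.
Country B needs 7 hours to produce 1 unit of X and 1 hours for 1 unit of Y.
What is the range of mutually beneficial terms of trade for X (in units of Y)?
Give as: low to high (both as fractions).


Opportunity cost of X for Country A = hours_X / hours_Y = 2/5 = 2/5 units of Y
Opportunity cost of X for Country B = hours_X / hours_Y = 7/1 = 7 units of Y
Terms of trade must be between the two opportunity costs.
Range: 2/5 to 7

2/5 to 7


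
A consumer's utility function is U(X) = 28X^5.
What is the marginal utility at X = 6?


MU = dU/dX = 28*5*X^(5-1)
MU = 140*X^4
At X = 6:
MU = 140 * 6^4
MU = 140 * 1296 = 181440

181440


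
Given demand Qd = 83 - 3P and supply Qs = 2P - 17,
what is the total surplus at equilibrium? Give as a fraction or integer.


Find equilibrium: 83 - 3P = 2P - 17
83 + 17 = 5P
P* = 100/5 = 20
Q* = 2*20 - 17 = 23
Inverse demand: P = 83/3 - Q/3, so P_max = 83/3
Inverse supply: P = 17/2 + Q/2, so P_min = 17/2
CS = (1/2) * 23 * (83/3 - 20) = 529/6
PS = (1/2) * 23 * (20 - 17/2) = 529/4
TS = CS + PS = 529/6 + 529/4 = 2645/12

2645/12


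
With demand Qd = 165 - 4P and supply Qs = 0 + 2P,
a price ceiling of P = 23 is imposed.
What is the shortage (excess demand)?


At P = 23:
Qd = 165 - 4*23 = 73
Qs = 0 + 2*23 = 46
Shortage = Qd - Qs = 73 - 46 = 27

27


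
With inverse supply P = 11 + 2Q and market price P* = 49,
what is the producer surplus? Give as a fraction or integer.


Minimum supply price (at Q=0): P_min = 11
Quantity supplied at P* = 49:
Q* = (49 - 11)/2 = 19
PS = (1/2) * Q* * (P* - P_min)
PS = (1/2) * 19 * (49 - 11)
PS = (1/2) * 19 * 38 = 361

361


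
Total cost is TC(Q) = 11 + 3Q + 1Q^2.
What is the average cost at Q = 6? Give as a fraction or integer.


TC(6) = 11 + 3*6 + 1*6^2
TC(6) = 11 + 18 + 36 = 65
AC = TC/Q = 65/6 = 65/6

65/6


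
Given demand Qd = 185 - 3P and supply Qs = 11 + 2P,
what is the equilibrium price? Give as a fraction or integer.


At equilibrium, Qd = Qs.
185 - 3P = 11 + 2P
185 - 11 = 3P + 2P
174 = 5P
P* = 174/5 = 174/5

174/5


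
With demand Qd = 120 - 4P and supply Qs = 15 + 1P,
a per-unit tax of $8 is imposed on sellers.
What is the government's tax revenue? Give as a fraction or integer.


With tax on sellers, new supply: Qs' = 15 + 1(P - 8)
= 7 + 1P
New equilibrium quantity:
Q_new = 148/5
Tax revenue = tax * Q_new = 8 * 148/5 = 1184/5

1184/5


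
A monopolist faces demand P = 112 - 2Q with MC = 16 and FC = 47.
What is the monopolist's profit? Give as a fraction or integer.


MR = MC: 112 - 4Q = 16
Q* = 24
P* = 112 - 2*24 = 64
Profit = (P* - MC)*Q* - FC
= (64 - 16)*24 - 47
= 48*24 - 47
= 1152 - 47 = 1105

1105


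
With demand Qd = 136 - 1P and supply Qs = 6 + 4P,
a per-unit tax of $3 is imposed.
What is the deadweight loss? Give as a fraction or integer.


Pre-tax equilibrium quantity: Q* = 110
Post-tax equilibrium quantity: Q_tax = 538/5
Reduction in quantity: Q* - Q_tax = 12/5
DWL = (1/2) * tax * (Q* - Q_tax)
DWL = (1/2) * 3 * 12/5 = 18/5

18/5


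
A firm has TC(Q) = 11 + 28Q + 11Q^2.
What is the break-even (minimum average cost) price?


AC(Q) = 11/Q + 28 + 11Q
To minimize: dAC/dQ = -11/Q^2 + 11 = 0
Q^2 = 11/11 = 1
Q* = 1
Min AC = 11/1 + 28 + 11*1
Min AC = 11 + 28 + 11 = 50

50


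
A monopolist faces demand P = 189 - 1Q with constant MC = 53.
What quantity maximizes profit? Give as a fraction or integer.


TR = P*Q = (189 - 1Q)Q = 189Q - 1Q^2
MR = dTR/dQ = 189 - 2Q
Set MR = MC:
189 - 2Q = 53
136 = 2Q
Q* = 136/2 = 68

68


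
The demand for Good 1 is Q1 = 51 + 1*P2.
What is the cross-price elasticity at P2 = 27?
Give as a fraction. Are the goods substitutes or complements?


dQ1/dP2 = 1
At P2 = 27: Q1 = 51 + 1*27 = 78
Exy = (dQ1/dP2)(P2/Q1) = 1 * 27 / 78 = 9/26
Since Exy > 0, the goods are substitutes.

9/26 (substitutes)


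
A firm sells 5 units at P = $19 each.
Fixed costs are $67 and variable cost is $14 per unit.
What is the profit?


Total Revenue = P * Q = 19 * 5 = $95
Total Cost = FC + VC*Q = 67 + 14*5 = $137
Profit = TR - TC = 95 - 137 = $-42

$-42


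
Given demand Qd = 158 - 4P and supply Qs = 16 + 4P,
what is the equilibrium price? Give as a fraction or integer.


At equilibrium, Qd = Qs.
158 - 4P = 16 + 4P
158 - 16 = 4P + 4P
142 = 8P
P* = 142/8 = 71/4

71/4


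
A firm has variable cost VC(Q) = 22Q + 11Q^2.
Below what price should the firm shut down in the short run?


AVC(Q) = VC(Q)/Q = 22 + 11Q
AVC is increasing in Q, so minimum AVC is at Q -> 0+.
Min AVC = 22
The firm should shut down if P < 22.

22


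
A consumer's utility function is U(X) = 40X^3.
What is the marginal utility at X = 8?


MU = dU/dX = 40*3*X^(3-1)
MU = 120*X^2
At X = 8:
MU = 120 * 8^2
MU = 120 * 64 = 7680

7680


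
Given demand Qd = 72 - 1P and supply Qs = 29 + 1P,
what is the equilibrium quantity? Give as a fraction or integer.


First find equilibrium price:
72 - 1P = 29 + 1P
P* = 43/2 = 43/2
Then substitute into demand:
Q* = 72 - 1 * 43/2 = 101/2

101/2


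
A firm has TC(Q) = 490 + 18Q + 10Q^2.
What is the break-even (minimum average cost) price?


AC(Q) = 490/Q + 18 + 10Q
To minimize: dAC/dQ = -490/Q^2 + 10 = 0
Q^2 = 490/10 = 49
Q* = 7
Min AC = 490/7 + 18 + 10*7
Min AC = 70 + 18 + 70 = 158

158


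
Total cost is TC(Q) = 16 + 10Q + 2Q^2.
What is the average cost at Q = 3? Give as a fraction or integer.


TC(3) = 16 + 10*3 + 2*3^2
TC(3) = 16 + 30 + 18 = 64
AC = TC/Q = 64/3 = 64/3

64/3


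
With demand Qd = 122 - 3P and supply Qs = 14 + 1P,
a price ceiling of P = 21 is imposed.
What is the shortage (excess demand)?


At P = 21:
Qd = 122 - 3*21 = 59
Qs = 14 + 1*21 = 35
Shortage = Qd - Qs = 59 - 35 = 24

24


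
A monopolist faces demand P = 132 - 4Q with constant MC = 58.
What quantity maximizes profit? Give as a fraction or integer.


TR = P*Q = (132 - 4Q)Q = 132Q - 4Q^2
MR = dTR/dQ = 132 - 8Q
Set MR = MC:
132 - 8Q = 58
74 = 8Q
Q* = 74/8 = 37/4

37/4


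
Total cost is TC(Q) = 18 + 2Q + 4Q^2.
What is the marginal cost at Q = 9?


MC = dTC/dQ = 2 + 2*4*Q
At Q = 9:
MC = 2 + 8*9
MC = 2 + 72 = 74

74


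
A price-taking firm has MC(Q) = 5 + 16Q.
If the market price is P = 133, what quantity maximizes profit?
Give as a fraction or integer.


In perfect competition, profit is maximized where P = MC.
133 = 5 + 16Q
128 = 16Q
Q* = 128/16 = 8

8


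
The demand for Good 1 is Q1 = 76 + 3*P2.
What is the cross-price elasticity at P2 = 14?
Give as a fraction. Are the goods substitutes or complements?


dQ1/dP2 = 3
At P2 = 14: Q1 = 76 + 3*14 = 118
Exy = (dQ1/dP2)(P2/Q1) = 3 * 14 / 118 = 21/59
Since Exy > 0, the goods are substitutes.

21/59 (substitutes)


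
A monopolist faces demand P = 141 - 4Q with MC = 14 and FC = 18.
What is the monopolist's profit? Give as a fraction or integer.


MR = MC: 141 - 8Q = 14
Q* = 127/8
P* = 141 - 4*127/8 = 155/2
Profit = (P* - MC)*Q* - FC
= (155/2 - 14)*127/8 - 18
= 127/2*127/8 - 18
= 16129/16 - 18 = 15841/16

15841/16


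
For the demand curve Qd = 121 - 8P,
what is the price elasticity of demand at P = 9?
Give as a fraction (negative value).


dQ/dP = -8
At P = 9: Q = 121 - 8*9 = 49
E = (dQ/dP)(P/Q) = (-8)(9/49) = -72/49

-72/49


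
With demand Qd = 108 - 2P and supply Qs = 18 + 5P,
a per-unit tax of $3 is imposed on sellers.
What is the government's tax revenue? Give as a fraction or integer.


With tax on sellers, new supply: Qs' = 18 + 5(P - 3)
= 3 + 5P
New equilibrium quantity:
Q_new = 78
Tax revenue = tax * Q_new = 3 * 78 = 234

234


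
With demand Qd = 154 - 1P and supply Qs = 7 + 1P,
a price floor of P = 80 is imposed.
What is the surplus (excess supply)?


At P = 80:
Qd = 154 - 1*80 = 74
Qs = 7 + 1*80 = 87
Surplus = Qs - Qd = 87 - 74 = 13

13


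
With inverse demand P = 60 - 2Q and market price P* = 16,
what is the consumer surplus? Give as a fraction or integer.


Maximum willingness to pay (at Q=0): P_max = 60
Quantity demanded at P* = 16:
Q* = (60 - 16)/2 = 22
CS = (1/2) * Q* * (P_max - P*)
CS = (1/2) * 22 * (60 - 16)
CS = (1/2) * 22 * 44 = 484

484


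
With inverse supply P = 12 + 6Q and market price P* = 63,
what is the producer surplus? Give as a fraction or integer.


Minimum supply price (at Q=0): P_min = 12
Quantity supplied at P* = 63:
Q* = (63 - 12)/6 = 17/2
PS = (1/2) * Q* * (P* - P_min)
PS = (1/2) * 17/2 * (63 - 12)
PS = (1/2) * 17/2 * 51 = 867/4

867/4


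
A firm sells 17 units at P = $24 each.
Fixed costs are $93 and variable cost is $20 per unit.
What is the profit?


Total Revenue = P * Q = 24 * 17 = $408
Total Cost = FC + VC*Q = 93 + 20*17 = $433
Profit = TR - TC = 408 - 433 = $-25

$-25
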